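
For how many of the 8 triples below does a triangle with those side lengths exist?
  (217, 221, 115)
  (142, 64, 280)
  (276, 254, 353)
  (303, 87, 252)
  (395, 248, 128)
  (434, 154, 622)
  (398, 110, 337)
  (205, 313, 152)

(115,217,221): 115+217 > 221 → valid
(64,142,280): 64+142 ≤ 280 → not valid
(254,276,353): 254+276 > 353 → valid
(87,252,303): 87+252 > 303 → valid
(128,248,395): 128+248 ≤ 395 → not valid
(154,434,622): 154+434 ≤ 622 → not valid
(110,337,398): 110+337 > 398 → valid
(152,205,313): 152+205 > 313 → valid
5 of the 8 triples form a triangle.

5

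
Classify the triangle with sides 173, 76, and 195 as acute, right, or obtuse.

Compare the square of the longest side to the sum of squares of the other two: 76² + 173² = 35705 < 38025 = 195².

obtuse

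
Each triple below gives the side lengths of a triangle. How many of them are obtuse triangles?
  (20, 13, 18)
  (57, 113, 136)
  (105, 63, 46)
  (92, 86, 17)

(20,13,18): 13²+18² = 493 > 400 = 20² → acute
(57,113,136): 57²+113² = 16018 < 18496 = 136² → obtuse
(105,63,46): 46²+63² = 6085 < 11025 = 105² → obtuse
(92,86,17): 17²+86² = 7685 < 8464 = 92² → obtuse
3 of the 4 are obtuse.

3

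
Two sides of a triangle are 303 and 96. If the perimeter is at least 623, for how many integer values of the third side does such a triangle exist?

175

Triangle inequality: 207 < x < 399. Perimeter ≥ 623 gives x ≥ 623 − 303 − 96 = 224.
So 224 ≤ x < 399; integers 224 through 398: 175 values.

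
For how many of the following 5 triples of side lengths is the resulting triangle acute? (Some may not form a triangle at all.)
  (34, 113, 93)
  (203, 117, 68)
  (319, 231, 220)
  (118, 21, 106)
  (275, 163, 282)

1

(34,113,93): 34²+93² = 9805 < 12769 = 113² → obtuse
(203,117,68): 68+117 ≤ 203, not a triangle
(319,231,220): 220²+231² = 101761 = 319² → right
(118,21,106): 21²+106² = 11677 < 13924 = 118² → obtuse
(275,163,282): 163²+275² = 102194 > 79524 = 282² → acute
1 of the 5 is acute.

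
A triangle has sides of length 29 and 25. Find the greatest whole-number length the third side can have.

53

The third side must be strictly less than 29 + 25 = 54.
The largest integer below 54 is 53.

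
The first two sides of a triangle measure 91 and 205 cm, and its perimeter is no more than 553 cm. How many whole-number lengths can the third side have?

143

Triangle inequality: 114 < x < 296. Perimeter ≤ 553 gives x ≤ 553 − 91 − 205 = 257.
So 114 < x ≤ 257; integers 115 through 257: 143 values.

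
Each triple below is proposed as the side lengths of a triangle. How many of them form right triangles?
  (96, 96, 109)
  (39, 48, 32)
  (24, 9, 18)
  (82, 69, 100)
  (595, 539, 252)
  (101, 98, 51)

(96,96,109): 96²+96² = 18432 > 11881 = 109² → acute
(39,48,32): 32²+39² = 2545 > 2304 = 48² → acute
(24,9,18): 9²+18² = 405 < 576 = 24² → obtuse
(82,69,100): 69²+82² = 11485 > 10000 = 100² → acute
(595,539,252): 252²+539² = 354025 = 595² → right
(101,98,51): 51²+98² = 12205 > 10201 = 101² → acute
1 of the 6 is right.

1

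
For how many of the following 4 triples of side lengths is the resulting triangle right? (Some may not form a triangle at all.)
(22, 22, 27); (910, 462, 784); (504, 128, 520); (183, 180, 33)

(22,22,27): 22²+22² = 968 > 729 = 27² → acute
(910,462,784): 462²+784² = 828100 = 910² → right
(504,128,520): 128²+504² = 270400 = 520² → right
(183,180,33): 33²+180² = 33489 = 183² → right
3 of the 4 are right.

3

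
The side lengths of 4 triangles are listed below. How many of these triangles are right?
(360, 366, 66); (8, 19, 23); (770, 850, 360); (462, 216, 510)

(360,366,66): 66²+360² = 133956 = 366² → right
(8,19,23): 8²+19² = 425 < 529 = 23² → obtuse
(770,850,360): 360²+770² = 722500 = 850² → right
(462,216,510): 216²+462² = 260100 = 510² → right
3 of the 4 are right.

3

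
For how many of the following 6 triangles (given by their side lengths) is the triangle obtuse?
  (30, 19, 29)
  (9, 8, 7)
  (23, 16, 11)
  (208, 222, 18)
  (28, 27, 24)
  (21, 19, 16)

2

(30,19,29): 19²+29² = 1202 > 900 = 30² → acute
(9,8,7): 7²+8² = 113 > 81 = 9² → acute
(23,16,11): 11²+16² = 377 < 529 = 23² → obtuse
(208,222,18): 18²+208² = 43588 < 49284 = 222² → obtuse
(28,27,24): 24²+27² = 1305 > 784 = 28² → acute
(21,19,16): 16²+19² = 617 > 441 = 21² → acute
2 of the 6 are obtuse.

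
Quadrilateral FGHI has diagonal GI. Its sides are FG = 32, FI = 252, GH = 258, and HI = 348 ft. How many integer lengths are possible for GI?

From triangle FGI: 220 < GI < 284.
From triangle HGI: 90 < GI < 606.
Intersection: 220 < GI < 284, so integers 221 through 283: 63 values.

63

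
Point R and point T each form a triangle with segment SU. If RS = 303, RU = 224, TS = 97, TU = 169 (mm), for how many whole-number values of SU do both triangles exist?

From triangle RSU: 79 < SU < 527.
From triangle TSU: 72 < SU < 266.
Intersection: 79 < SU < 266, so integers 80 through 265: 186 values.

186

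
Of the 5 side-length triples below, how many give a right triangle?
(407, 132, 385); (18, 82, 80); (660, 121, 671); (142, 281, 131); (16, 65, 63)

4

(407,132,385): 132²+385² = 165649 = 407² → right
(18,82,80): 18²+80² = 6724 = 82² → right
(660,121,671): 121²+660² = 450241 = 671² → right
(142,281,131): 131+142 ≤ 281, not a triangle
(16,65,63): 16²+63² = 4225 = 65² → right
4 of the 5 are right.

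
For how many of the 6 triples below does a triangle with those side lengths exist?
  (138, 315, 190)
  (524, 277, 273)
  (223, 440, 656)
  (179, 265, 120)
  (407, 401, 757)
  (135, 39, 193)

(138,190,315): 138+190 > 315 → valid
(273,277,524): 273+277 > 524 → valid
(223,440,656): 223+440 > 656 → valid
(120,179,265): 120+179 > 265 → valid
(401,407,757): 401+407 > 757 → valid
(39,135,193): 39+135 ≤ 193 → not valid
5 of the 6 triples form a triangle.

5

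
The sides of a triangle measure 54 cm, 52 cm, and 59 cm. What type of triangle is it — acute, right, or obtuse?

acute

Compare the square of the longest side to the sum of squares of the other two: 52² + 54² = 5620 > 3481 = 59².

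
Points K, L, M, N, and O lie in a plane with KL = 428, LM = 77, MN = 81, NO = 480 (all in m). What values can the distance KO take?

0 ≤ KO ≤ 1066 m

The maximum is all hops collinear in one direction: 428 + 77 + 81 + 480 = 1066.
The longest hop is 480; the others sum to 586. Since 480 ≤ 586, the path can fold back on itself completely, so the minimum distance is 0.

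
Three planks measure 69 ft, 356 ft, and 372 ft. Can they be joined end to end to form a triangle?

Yes

The longest side is 372, and the other two sum to 425.
Since 425 > 372, the triangle inequality holds.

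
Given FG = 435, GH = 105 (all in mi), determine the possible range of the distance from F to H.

330 ≤ FH ≤ 540 mi

By the triangle inequality, |435 − 105| ≤ FH ≤ 435 + 105.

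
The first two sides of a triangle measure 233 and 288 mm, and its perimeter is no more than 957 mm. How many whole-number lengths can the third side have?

Triangle inequality: 55 < x < 521. Perimeter ≤ 957 gives x ≤ 957 − 233 − 288 = 436.
So 55 < x ≤ 436; integers 56 through 436: 381 values.

381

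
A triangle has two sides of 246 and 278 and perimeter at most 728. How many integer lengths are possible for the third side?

172

Triangle inequality: 32 < x < 524. Perimeter ≤ 728 gives x ≤ 728 − 246 − 278 = 204.
So 32 < x ≤ 204; integers 33 through 204: 172 values.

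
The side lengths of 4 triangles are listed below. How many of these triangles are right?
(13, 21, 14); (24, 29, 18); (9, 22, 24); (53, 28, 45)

(13,21,14): 13²+14² = 365 < 441 = 21² → obtuse
(24,29,18): 18²+24² = 900 > 841 = 29² → acute
(9,22,24): 9²+22² = 565 < 576 = 24² → obtuse
(53,28,45): 28²+45² = 2809 = 53² → right
1 of the 4 is right.

1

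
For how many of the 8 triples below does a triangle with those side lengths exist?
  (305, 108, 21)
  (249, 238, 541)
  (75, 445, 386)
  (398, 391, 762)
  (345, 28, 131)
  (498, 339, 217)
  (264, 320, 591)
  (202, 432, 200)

(21,108,305): 21+108 ≤ 305 → not valid
(238,249,541): 238+249 ≤ 541 → not valid
(75,386,445): 75+386 > 445 → valid
(391,398,762): 391+398 > 762 → valid
(28,131,345): 28+131 ≤ 345 → not valid
(217,339,498): 217+339 > 498 → valid
(264,320,591): 264+320 ≤ 591 → not valid
(200,202,432): 200+202 ≤ 432 → not valid
3 of the 8 triples form a triangle.

3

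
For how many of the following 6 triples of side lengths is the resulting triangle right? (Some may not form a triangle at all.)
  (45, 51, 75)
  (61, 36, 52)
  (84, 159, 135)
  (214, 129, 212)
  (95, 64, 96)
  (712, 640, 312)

2

(45,51,75): 45²+51² = 4626 < 5625 = 75² → obtuse
(61,36,52): 36²+52² = 4000 > 3721 = 61² → acute
(84,159,135): 84²+135² = 25281 = 159² → right
(214,129,212): 129²+212² = 61585 > 45796 = 214² → acute
(95,64,96): 64²+95² = 13121 > 9216 = 96² → acute
(712,640,312): 312²+640² = 506944 = 712² → right
2 of the 6 are right.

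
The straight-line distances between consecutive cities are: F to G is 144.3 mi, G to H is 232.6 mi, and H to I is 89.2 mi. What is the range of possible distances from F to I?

0 ≤ FI ≤ 466.1 mi

The maximum is all hops collinear in one direction: 144.3 + 232.6 + 89.2 = 466.1.
The longest hop is 232.6; the others sum to 233.5. Since 232.6 ≤ 233.5, the path can fold back on itself completely, so the minimum distance is 0.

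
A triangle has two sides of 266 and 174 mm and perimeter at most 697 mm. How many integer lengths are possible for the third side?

Triangle inequality: 92 < x < 440. Perimeter ≤ 697 gives x ≤ 697 − 266 − 174 = 257.
So 92 < x ≤ 257; integers 93 through 257: 165 values.

165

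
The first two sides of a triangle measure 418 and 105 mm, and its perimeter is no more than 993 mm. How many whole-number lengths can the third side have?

157

Triangle inequality: 313 < x < 523. Perimeter ≤ 993 gives x ≤ 993 − 418 − 105 = 470.
So 313 < x ≤ 470; integers 314 through 470: 157 values.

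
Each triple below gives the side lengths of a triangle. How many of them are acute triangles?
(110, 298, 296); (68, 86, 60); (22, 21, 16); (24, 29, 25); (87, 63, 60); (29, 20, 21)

4

(110,298,296): 110²+296² = 99716 > 88804 = 298² → acute
(68,86,60): 60²+68² = 8224 > 7396 = 86² → acute
(22,21,16): 16²+21² = 697 > 484 = 22² → acute
(24,29,25): 24²+25² = 1201 > 841 = 29² → acute
(87,63,60): 60²+63² = 7569 = 87² → right
(29,20,21): 20²+21² = 841 = 29² → right
4 of the 6 are acute.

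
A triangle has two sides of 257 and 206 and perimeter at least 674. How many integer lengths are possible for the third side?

Triangle inequality: 51 < x < 463. Perimeter ≥ 674 gives x ≥ 674 − 257 − 206 = 211.
So 211 ≤ x < 463; integers 211 through 462: 252 values.

252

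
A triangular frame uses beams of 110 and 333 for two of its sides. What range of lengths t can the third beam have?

223 < t < 443

By the triangle inequality, t must be less than 110 + 333 = 443 and greater than |110 − 333| = 223.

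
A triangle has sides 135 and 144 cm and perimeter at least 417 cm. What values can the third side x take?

Triangle inequality alone gives 9 < x < 279.
The perimeter condition gives x ≥ 417 − 135 − 144 = 138.
Intersecting the two: 138 ≤ x < 279.

138 ≤ x < 279 cm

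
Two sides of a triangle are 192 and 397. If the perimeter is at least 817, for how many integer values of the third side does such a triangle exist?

Triangle inequality: 205 < x < 589. Perimeter ≥ 817 gives x ≥ 817 − 192 − 397 = 228.
So 228 ≤ x < 589; integers 228 through 588: 361 values.

361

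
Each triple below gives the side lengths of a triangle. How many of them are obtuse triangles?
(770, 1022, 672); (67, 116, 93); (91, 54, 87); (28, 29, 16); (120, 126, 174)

(770,1022,672): 672²+770² = 1044484 = 1022² → right
(67,116,93): 67²+93² = 13138 < 13456 = 116² → obtuse
(91,54,87): 54²+87² = 10485 > 8281 = 91² → acute
(28,29,16): 16²+28² = 1040 > 841 = 29² → acute
(120,126,174): 120²+126² = 30276 = 174² → right
1 of the 5 is obtuse.

1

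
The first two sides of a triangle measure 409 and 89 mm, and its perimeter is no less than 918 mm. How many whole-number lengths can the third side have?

Triangle inequality: 320 < x < 498. Perimeter ≥ 918 gives x ≥ 918 − 409 − 89 = 420.
So 420 ≤ x < 498; integers 420 through 497: 78 values.

78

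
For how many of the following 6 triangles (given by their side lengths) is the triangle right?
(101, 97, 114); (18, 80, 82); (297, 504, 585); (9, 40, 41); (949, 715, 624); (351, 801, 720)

5

(101,97,114): 97²+101² = 19610 > 12996 = 114² → acute
(18,80,82): 18²+80² = 6724 = 82² → right
(297,504,585): 297²+504² = 342225 = 585² → right
(9,40,41): 9²+40² = 1681 = 41² → right
(949,715,624): 624²+715² = 900601 = 949² → right
(351,801,720): 351²+720² = 641601 = 801² → right
5 of the 6 are right.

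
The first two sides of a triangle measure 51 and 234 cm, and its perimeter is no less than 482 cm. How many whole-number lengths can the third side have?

88

Triangle inequality: 183 < x < 285. Perimeter ≥ 482 gives x ≥ 482 − 51 − 234 = 197.
So 197 ≤ x < 285; integers 197 through 284: 88 values.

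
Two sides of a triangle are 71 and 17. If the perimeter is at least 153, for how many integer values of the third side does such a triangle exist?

Triangle inequality: 54 < x < 88. Perimeter ≥ 153 gives x ≥ 153 − 71 − 17 = 65.
So 65 ≤ x < 88; integers 65 through 87: 23 values.

23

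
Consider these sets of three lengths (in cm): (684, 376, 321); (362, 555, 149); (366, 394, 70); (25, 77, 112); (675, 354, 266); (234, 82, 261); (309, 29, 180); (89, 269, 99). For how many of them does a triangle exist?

(321,376,684): 321+376 > 684 → valid
(149,362,555): 149+362 ≤ 555 → not valid
(70,366,394): 70+366 > 394 → valid
(25,77,112): 25+77 ≤ 112 → not valid
(266,354,675): 266+354 ≤ 675 → not valid
(82,234,261): 82+234 > 261 → valid
(29,180,309): 29+180 ≤ 309 → not valid
(89,99,269): 89+99 ≤ 269 → not valid
3 of the 8 triples form a triangle.

3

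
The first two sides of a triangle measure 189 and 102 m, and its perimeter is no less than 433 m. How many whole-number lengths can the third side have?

Triangle inequality: 87 < x < 291. Perimeter ≥ 433 gives x ≥ 433 − 189 − 102 = 142.
So 142 ≤ x < 291; integers 142 through 290: 149 values.

149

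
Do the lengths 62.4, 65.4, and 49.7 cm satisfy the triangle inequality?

The longest side is 65.4, and the other two sum to 112.1.
Since 112.1 > 65.4, the triangle inequality holds.

Yes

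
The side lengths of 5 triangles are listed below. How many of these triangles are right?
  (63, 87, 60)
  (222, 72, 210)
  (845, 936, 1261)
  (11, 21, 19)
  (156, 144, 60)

4

(63,87,60): 60²+63² = 7569 = 87² → right
(222,72,210): 72²+210² = 49284 = 222² → right
(845,936,1261): 845²+936² = 1590121 = 1261² → right
(11,21,19): 11²+19² = 482 > 441 = 21² → acute
(156,144,60): 60²+144² = 24336 = 156² → right
4 of the 5 are right.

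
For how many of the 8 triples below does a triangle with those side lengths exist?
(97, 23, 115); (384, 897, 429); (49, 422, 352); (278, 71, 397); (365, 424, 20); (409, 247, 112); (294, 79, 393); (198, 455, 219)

1

(23,97,115): 23+97 > 115 → valid
(384,429,897): 384+429 ≤ 897 → not valid
(49,352,422): 49+352 ≤ 422 → not valid
(71,278,397): 71+278 ≤ 397 → not valid
(20,365,424): 20+365 ≤ 424 → not valid
(112,247,409): 112+247 ≤ 409 → not valid
(79,294,393): 79+294 ≤ 393 → not valid
(198,219,455): 198+219 ≤ 455 → not valid
1 of the 8 triples forms a triangle.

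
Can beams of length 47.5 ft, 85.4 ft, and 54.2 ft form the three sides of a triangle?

The longest side is 85.4, and the other two sum to 101.7.
Since 101.7 > 85.4, the triangle inequality holds.

Yes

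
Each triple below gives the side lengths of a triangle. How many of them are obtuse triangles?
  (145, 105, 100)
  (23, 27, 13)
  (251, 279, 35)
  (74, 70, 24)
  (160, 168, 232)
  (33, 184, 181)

(145,105,100): 100²+105² = 21025 = 145² → right
(23,27,13): 13²+23² = 698 < 729 = 27² → obtuse
(251,279,35): 35²+251² = 64226 < 77841 = 279² → obtuse
(74,70,24): 24²+70² = 5476 = 74² → right
(160,168,232): 160²+168² = 53824 = 232² → right
(33,184,181): 33²+181² = 33850 < 33856 = 184² → obtuse
3 of the 6 are obtuse.

3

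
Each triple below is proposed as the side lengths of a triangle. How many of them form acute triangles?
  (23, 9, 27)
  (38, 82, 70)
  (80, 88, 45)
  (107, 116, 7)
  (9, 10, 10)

(23,9,27): 9²+23² = 610 < 729 = 27² → obtuse
(38,82,70): 38²+70² = 6344 < 6724 = 82² → obtuse
(80,88,45): 45²+80² = 8425 > 7744 = 88² → acute
(107,116,7): 7+107 ≤ 116, not a triangle
(9,10,10): 9²+10² = 181 > 100 = 10² → acute
2 of the 5 are acute.

2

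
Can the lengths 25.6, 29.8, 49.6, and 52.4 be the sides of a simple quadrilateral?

A quadrilateral exists iff every side is shorter than the sum of the others — equivalently, the longest side is less than the sum of the rest.
Longest side 52.4 < 105.0 (sum of the remaining 3), so yes.

Yes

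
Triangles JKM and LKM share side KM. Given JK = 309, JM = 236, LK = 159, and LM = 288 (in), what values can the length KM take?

From triangle JKM: |309 − 236| < KM < 309 + 236, i.e. 73 < KM < 545.
From triangle LKM: 129 < KM < 447.
Both must hold, so KM lies in the intersection.

129 < KM < 447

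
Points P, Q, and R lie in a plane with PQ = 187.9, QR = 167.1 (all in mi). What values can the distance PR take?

20.8 ≤ PR ≤ 355.0 mi

By the triangle inequality, |187.9 − 167.1| ≤ PR ≤ 187.9 + 167.1.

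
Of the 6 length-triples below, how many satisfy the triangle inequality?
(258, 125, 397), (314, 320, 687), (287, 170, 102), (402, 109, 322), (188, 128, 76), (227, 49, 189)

3

(125,258,397): 125+258 ≤ 397 → not valid
(314,320,687): 314+320 ≤ 687 → not valid
(102,170,287): 102+170 ≤ 287 → not valid
(109,322,402): 109+322 > 402 → valid
(76,128,188): 76+128 > 188 → valid
(49,189,227): 49+189 > 227 → valid
3 of the 6 triples form a triangle.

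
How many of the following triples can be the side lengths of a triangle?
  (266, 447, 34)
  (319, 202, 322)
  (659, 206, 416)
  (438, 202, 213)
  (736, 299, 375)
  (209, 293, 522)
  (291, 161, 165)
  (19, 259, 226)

(34,266,447): 34+266 ≤ 447 → not valid
(202,319,322): 202+319 > 322 → valid
(206,416,659): 206+416 ≤ 659 → not valid
(202,213,438): 202+213 ≤ 438 → not valid
(299,375,736): 299+375 ≤ 736 → not valid
(209,293,522): 209+293 ≤ 522 → not valid
(161,165,291): 161+165 > 291 → valid
(19,226,259): 19+226 ≤ 259 → not valid
2 of the 8 triples form a triangle.

2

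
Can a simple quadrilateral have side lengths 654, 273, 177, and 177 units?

No

For a quadrilateral, each side must be shorter than the sum of the others.
Here the longest side is 654, but the remaining 3 sides sum to only 627.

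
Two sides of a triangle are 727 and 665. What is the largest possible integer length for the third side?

1391

The third side must be strictly less than 727 + 665 = 1392.
The largest integer below 1392 is 1391.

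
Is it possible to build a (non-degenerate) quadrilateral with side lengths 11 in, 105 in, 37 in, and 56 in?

For a quadrilateral, each side must be shorter than the sum of the others.
Here the longest side is 105, but the remaining 3 sides sum to only 104.

No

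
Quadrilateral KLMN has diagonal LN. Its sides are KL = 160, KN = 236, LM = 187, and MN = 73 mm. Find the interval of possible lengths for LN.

114 < LN < 260

From triangle KLN: |160 − 236| < LN < 160 + 236, i.e. 76 < LN < 396.
From triangle MLN: 114 < LN < 260.
Both must hold, so LN lies in the intersection.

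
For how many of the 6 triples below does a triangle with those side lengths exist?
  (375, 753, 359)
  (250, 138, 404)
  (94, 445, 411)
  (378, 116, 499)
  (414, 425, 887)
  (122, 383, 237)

1

(359,375,753): 359+375 ≤ 753 → not valid
(138,250,404): 138+250 ≤ 404 → not valid
(94,411,445): 94+411 > 445 → valid
(116,378,499): 116+378 ≤ 499 → not valid
(414,425,887): 414+425 ≤ 887 → not valid
(122,237,383): 122+237 ≤ 383 → not valid
1 of the 6 triples forms a triangle.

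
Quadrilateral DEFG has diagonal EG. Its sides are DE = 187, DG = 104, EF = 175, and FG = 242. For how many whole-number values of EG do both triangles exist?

From triangle DEG: 83 < EG < 291.
From triangle FEG: 67 < EG < 417.
Intersection: 83 < EG < 291, so integers 84 through 290: 207 values.

207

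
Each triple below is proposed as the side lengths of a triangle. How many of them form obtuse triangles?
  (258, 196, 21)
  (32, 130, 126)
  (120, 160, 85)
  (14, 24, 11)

2

(258,196,21): 21+196 ≤ 258, not a triangle
(32,130,126): 32²+126² = 16900 = 130² → right
(120,160,85): 85²+120² = 21625 < 25600 = 160² → obtuse
(14,24,11): 11²+14² = 317 < 576 = 24² → obtuse
2 of the 4 are obtuse.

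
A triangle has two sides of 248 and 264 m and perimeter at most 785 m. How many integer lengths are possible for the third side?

257

Triangle inequality: 16 < x < 512. Perimeter ≤ 785 gives x ≤ 785 − 248 − 264 = 273.
So 16 < x ≤ 273; integers 17 through 273: 257 values.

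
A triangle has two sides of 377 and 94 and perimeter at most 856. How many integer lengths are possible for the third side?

Triangle inequality: 283 < x < 471. Perimeter ≤ 856 gives x ≤ 856 − 377 − 94 = 385.
So 283 < x ≤ 385; integers 284 through 385: 102 values.

102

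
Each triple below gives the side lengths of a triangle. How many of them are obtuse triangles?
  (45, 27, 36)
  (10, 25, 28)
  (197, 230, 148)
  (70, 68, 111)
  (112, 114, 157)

(45,27,36): 27²+36² = 2025 = 45² → right
(10,25,28): 10²+25² = 725 < 784 = 28² → obtuse
(197,230,148): 148²+197² = 60713 > 52900 = 230² → acute
(70,68,111): 68²+70² = 9524 < 12321 = 111² → obtuse
(112,114,157): 112²+114² = 25540 > 24649 = 157² → acute
2 of the 5 are obtuse.

2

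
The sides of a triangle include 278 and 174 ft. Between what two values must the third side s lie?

By the triangle inequality, s must be less than 278 + 174 = 452 and greater than |278 − 174| = 104.

104 < s < 452 (ft)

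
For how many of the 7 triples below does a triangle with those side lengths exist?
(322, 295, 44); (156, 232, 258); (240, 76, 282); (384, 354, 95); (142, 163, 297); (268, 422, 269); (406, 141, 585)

6

(44,295,322): 44+295 > 322 → valid
(156,232,258): 156+232 > 258 → valid
(76,240,282): 76+240 > 282 → valid
(95,354,384): 95+354 > 384 → valid
(142,163,297): 142+163 > 297 → valid
(268,269,422): 268+269 > 422 → valid
(141,406,585): 141+406 ≤ 585 → not valid
6 of the 7 triples form a triangle.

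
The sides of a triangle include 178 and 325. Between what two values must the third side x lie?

By the triangle inequality, x must be less than 178 + 325 = 503 and greater than |178 − 325| = 147.

147 < x < 503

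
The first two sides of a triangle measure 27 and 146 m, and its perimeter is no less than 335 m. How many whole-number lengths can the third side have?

11

Triangle inequality: 119 < x < 173. Perimeter ≥ 335 gives x ≥ 335 − 27 − 146 = 162.
So 162 ≤ x < 173; integers 162 through 172: 11 values.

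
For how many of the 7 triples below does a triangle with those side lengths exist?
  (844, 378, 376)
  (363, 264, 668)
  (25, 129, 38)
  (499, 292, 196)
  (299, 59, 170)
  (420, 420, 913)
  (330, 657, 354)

1

(376,378,844): 376+378 ≤ 844 → not valid
(264,363,668): 264+363 ≤ 668 → not valid
(25,38,129): 25+38 ≤ 129 → not valid
(196,292,499): 196+292 ≤ 499 → not valid
(59,170,299): 59+170 ≤ 299 → not valid
(420,420,913): 420+420 ≤ 913 → not valid
(330,354,657): 330+354 > 657 → valid
1 of the 7 triples forms a triangle.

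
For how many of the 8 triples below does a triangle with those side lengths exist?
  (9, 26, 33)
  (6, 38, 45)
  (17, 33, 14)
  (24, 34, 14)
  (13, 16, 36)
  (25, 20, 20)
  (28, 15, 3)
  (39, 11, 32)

4

(9,26,33): 9+26 > 33 → valid
(6,38,45): 6+38 ≤ 45 → not valid
(14,17,33): 14+17 ≤ 33 → not valid
(14,24,34): 14+24 > 34 → valid
(13,16,36): 13+16 ≤ 36 → not valid
(20,20,25): 20+20 > 25 → valid
(3,15,28): 3+15 ≤ 28 → not valid
(11,32,39): 11+32 > 39 → valid
4 of the 8 triples form a triangle.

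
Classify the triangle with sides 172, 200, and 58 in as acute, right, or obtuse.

Compare the square of the longest side to the sum of squares of the other two: 58² + 172² = 32948 < 40000 = 200².

obtuse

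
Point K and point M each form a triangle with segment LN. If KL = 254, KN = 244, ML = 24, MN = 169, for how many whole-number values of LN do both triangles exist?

47

From triangle KLN: 10 < LN < 498.
From triangle MLN: 145 < LN < 193.
Intersection: 145 < LN < 193, so integers 146 through 192: 47 values.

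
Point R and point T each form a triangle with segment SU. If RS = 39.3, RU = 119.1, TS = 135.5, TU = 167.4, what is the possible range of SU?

79.8 < SU < 158.4

From triangle RSU: |39.3 − 119.1| < SU < 39.3 + 119.1, i.e. 79.8 < SU < 158.4.
From triangle TSU: 31.9 < SU < 302.9.
Both must hold, so SU lies in the intersection.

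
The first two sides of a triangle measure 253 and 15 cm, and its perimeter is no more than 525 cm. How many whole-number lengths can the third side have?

19

Triangle inequality: 238 < x < 268. Perimeter ≤ 525 gives x ≤ 525 − 253 − 15 = 257.
So 238 < x ≤ 257; integers 239 through 257: 19 values.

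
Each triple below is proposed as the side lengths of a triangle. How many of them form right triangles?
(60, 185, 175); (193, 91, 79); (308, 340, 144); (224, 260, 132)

3

(60,185,175): 60²+175² = 34225 = 185² → right
(193,91,79): 79+91 ≤ 193, not a triangle
(308,340,144): 144²+308² = 115600 = 340² → right
(224,260,132): 132²+224² = 67600 = 260² → right
3 of the 4 are right.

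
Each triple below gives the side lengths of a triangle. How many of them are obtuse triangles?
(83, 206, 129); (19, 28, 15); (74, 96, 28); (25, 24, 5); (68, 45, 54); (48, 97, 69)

(83,206,129): 83²+129² = 23530 < 42436 = 206² → obtuse
(19,28,15): 15²+19² = 586 < 784 = 28² → obtuse
(74,96,28): 28²+74² = 6260 < 9216 = 96² → obtuse
(25,24,5): 5²+24² = 601 < 625 = 25² → obtuse
(68,45,54): 45²+54² = 4941 > 4624 = 68² → acute
(48,97,69): 48²+69² = 7065 < 9409 = 97² → obtuse
5 of the 6 are obtuse.

5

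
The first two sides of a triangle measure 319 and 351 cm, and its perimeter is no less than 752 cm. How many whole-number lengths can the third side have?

588

Triangle inequality: 32 < x < 670. Perimeter ≥ 752 gives x ≥ 752 − 319 − 351 = 82.
So 82 ≤ x < 670; integers 82 through 669: 588 values.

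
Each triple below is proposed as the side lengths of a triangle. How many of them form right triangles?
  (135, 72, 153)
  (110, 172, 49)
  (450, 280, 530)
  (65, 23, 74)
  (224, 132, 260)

(135,72,153): 72²+135² = 23409 = 153² → right
(110,172,49): 49+110 ≤ 172, not a triangle
(450,280,530): 280²+450² = 280900 = 530² → right
(65,23,74): 23²+65² = 4754 < 5476 = 74² → obtuse
(224,132,260): 132²+224² = 67600 = 260² → right
3 of the 5 are right.

3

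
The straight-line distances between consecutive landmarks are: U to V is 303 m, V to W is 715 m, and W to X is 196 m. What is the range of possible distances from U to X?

216 ≤ UX ≤ 1214 m

The maximum is all hops collinear in one direction: 303 + 715 + 196 = 1214.
The longest hop is 715; the others sum to 499. Folding the others back against it leaves at least 715 − 499 = 216.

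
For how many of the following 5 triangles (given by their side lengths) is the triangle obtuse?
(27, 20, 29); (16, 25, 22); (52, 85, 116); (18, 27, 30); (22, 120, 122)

1

(27,20,29): 20²+27² = 1129 > 841 = 29² → acute
(16,25,22): 16²+22² = 740 > 625 = 25² → acute
(52,85,116): 52²+85² = 9929 < 13456 = 116² → obtuse
(18,27,30): 18²+27² = 1053 > 900 = 30² → acute
(22,120,122): 22²+120² = 14884 = 122² → right
1 of the 5 is obtuse.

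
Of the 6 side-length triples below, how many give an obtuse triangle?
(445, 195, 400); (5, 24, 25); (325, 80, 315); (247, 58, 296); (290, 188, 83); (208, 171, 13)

2

(445,195,400): 195²+400² = 198025 = 445² → right
(5,24,25): 5²+24² = 601 < 625 = 25² → obtuse
(325,80,315): 80²+315² = 105625 = 325² → right
(247,58,296): 58²+247² = 64373 < 87616 = 296² → obtuse
(290,188,83): 83+188 ≤ 290, not a triangle
(208,171,13): 13+171 ≤ 208, not a triangle
2 of the 6 are obtuse.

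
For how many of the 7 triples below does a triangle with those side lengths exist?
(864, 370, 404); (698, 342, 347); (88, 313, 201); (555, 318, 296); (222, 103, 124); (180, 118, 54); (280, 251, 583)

2

(370,404,864): 370+404 ≤ 864 → not valid
(342,347,698): 342+347 ≤ 698 → not valid
(88,201,313): 88+201 ≤ 313 → not valid
(296,318,555): 296+318 > 555 → valid
(103,124,222): 103+124 > 222 → valid
(54,118,180): 54+118 ≤ 180 → not valid
(251,280,583): 251+280 ≤ 583 → not valid
2 of the 7 triples form a triangle.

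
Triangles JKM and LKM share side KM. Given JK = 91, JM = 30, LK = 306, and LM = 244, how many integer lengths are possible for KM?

From triangle JKM: 61 < KM < 121.
From triangle LKM: 62 < KM < 550.
Intersection: 62 < KM < 121, so integers 63 through 120: 58 values.

58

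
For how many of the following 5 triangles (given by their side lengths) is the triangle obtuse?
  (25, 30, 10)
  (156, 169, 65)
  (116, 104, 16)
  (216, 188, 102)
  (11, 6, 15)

(25,30,10): 10²+25² = 725 < 900 = 30² → obtuse
(156,169,65): 65²+156² = 28561 = 169² → right
(116,104,16): 16²+104² = 11072 < 13456 = 116² → obtuse
(216,188,102): 102²+188² = 45748 < 46656 = 216² → obtuse
(11,6,15): 6²+11² = 157 < 225 = 15² → obtuse
4 of the 5 are obtuse.

4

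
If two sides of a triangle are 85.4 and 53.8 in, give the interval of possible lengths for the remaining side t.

By the triangle inequality, t must be less than 85.4 + 53.8 = 139.2 and greater than |85.4 − 53.8| = 31.6.

31.6 < t < 139.2 (in)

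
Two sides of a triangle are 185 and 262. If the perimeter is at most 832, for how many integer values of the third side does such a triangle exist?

308

Triangle inequality: 77 < x < 447. Perimeter ≤ 832 gives x ≤ 832 − 185 − 262 = 385.
So 77 < x ≤ 385; integers 78 through 385: 308 values.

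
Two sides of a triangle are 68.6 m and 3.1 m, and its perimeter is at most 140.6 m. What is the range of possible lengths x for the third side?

Triangle inequality alone gives 65.5 < x < 71.7.
The perimeter condition gives x ≤ 140.6 − 68.6 − 3.1 = 68.9.
Intersecting the two: 65.5 < x ≤ 68.9.

65.5 < x ≤ 68.9 m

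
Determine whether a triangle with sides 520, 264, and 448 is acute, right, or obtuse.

right

Compare the square of the longest side to the sum of squares of the other two: 264² + 448² = 270400 = 520².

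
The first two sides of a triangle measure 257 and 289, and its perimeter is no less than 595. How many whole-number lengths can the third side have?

497

Triangle inequality: 32 < x < 546. Perimeter ≥ 595 gives x ≥ 595 − 257 − 289 = 49.
So 49 ≤ x < 546; integers 49 through 545: 497 values.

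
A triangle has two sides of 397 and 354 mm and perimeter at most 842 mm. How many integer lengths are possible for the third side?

Triangle inequality: 43 < x < 751. Perimeter ≤ 842 gives x ≤ 842 − 397 − 354 = 91.
So 43 < x ≤ 91; integers 44 through 91: 48 values.

48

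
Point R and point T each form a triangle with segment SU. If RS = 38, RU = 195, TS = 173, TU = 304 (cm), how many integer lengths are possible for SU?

From triangle RSU: 157 < SU < 233.
From triangle TSU: 131 < SU < 477.
Intersection: 157 < SU < 233, so integers 158 through 232: 75 values.

75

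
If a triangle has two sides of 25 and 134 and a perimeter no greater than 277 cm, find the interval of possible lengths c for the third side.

109 < c ≤ 118 cm

Triangle inequality alone gives 109 < c < 159.
The perimeter condition gives c ≤ 277 − 25 − 134 = 118.
Intersecting the two: 109 < c ≤ 118.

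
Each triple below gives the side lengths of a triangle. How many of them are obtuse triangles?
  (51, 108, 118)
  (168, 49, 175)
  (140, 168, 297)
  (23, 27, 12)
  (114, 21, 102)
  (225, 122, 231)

3

(51,108,118): 51²+108² = 14265 > 13924 = 118² → acute
(168,49,175): 49²+168² = 30625 = 175² → right
(140,168,297): 140²+168² = 47824 < 88209 = 297² → obtuse
(23,27,12): 12²+23² = 673 < 729 = 27² → obtuse
(114,21,102): 21²+102² = 10845 < 12996 = 114² → obtuse
(225,122,231): 122²+225² = 65509 > 53361 = 231² → acute
3 of the 6 are obtuse.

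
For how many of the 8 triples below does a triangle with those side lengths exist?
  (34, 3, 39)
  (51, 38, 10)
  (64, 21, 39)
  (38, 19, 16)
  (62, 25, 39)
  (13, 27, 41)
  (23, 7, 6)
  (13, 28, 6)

1

(3,34,39): 3+34 ≤ 39 → not valid
(10,38,51): 10+38 ≤ 51 → not valid
(21,39,64): 21+39 ≤ 64 → not valid
(16,19,38): 16+19 ≤ 38 → not valid
(25,39,62): 25+39 > 62 → valid
(13,27,41): 13+27 ≤ 41 → not valid
(6,7,23): 6+7 ≤ 23 → not valid
(6,13,28): 6+13 ≤ 28 → not valid
1 of the 8 triples forms a triangle.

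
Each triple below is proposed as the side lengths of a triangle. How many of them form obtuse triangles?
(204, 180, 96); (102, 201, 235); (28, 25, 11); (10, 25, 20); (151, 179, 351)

(204,180,96): 96²+180² = 41616 = 204² → right
(102,201,235): 102²+201² = 50805 < 55225 = 235² → obtuse
(28,25,11): 11²+25² = 746 < 784 = 28² → obtuse
(10,25,20): 10²+20² = 500 < 625 = 25² → obtuse
(151,179,351): 151+179 ≤ 351, not a triangle
3 of the 5 are obtuse.

3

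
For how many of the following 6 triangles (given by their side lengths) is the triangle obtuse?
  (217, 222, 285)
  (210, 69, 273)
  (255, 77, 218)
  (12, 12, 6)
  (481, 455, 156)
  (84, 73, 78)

2

(217,222,285): 217²+222² = 96373 > 81225 = 285² → acute
(210,69,273): 69²+210² = 48861 < 74529 = 273² → obtuse
(255,77,218): 77²+218² = 53453 < 65025 = 255² → obtuse
(12,12,6): 6²+12² = 180 > 144 = 12² → acute
(481,455,156): 156²+455² = 231361 = 481² → right
(84,73,78): 73²+78² = 11413 > 7056 = 84² → acute
2 of the 6 are obtuse.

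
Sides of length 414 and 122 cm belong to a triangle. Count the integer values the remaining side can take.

The third side lies in the open interval (292, 536).
Integers from 293 to 535 inclusive: 535 − 293 + 1 = 243.

243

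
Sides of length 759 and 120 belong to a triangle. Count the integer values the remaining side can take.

239

The third side lies in the open interval (639, 879).
Integers from 640 to 878 inclusive: 878 − 640 + 1 = 239.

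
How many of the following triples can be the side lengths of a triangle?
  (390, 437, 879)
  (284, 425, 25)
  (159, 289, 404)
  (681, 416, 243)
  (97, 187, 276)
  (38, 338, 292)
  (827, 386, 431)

(390,437,879): 390+437 ≤ 879 → not valid
(25,284,425): 25+284 ≤ 425 → not valid
(159,289,404): 159+289 > 404 → valid
(243,416,681): 243+416 ≤ 681 → not valid
(97,187,276): 97+187 > 276 → valid
(38,292,338): 38+292 ≤ 338 → not valid
(386,431,827): 386+431 ≤ 827 → not valid
2 of the 7 triples form a triangle.

2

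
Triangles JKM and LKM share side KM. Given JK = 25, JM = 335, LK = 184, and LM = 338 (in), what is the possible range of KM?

310 < KM < 360

From triangle JKM: |25 − 335| < KM < 25 + 335, i.e. 310 < KM < 360.
From triangle LKM: 154 < KM < 522.
Both must hold, so KM lies in the intersection.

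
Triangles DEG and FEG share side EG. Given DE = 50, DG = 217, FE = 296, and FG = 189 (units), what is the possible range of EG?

From triangle DEG: |50 − 217| < EG < 50 + 217, i.e. 167 < EG < 267.
From triangle FEG: 107 < EG < 485.
Both must hold, so EG lies in the intersection.

167 < EG < 267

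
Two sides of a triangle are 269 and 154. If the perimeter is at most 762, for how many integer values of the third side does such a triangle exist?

224

Triangle inequality: 115 < x < 423. Perimeter ≤ 762 gives x ≤ 762 − 269 − 154 = 339.
So 115 < x ≤ 339; integers 116 through 339: 224 values.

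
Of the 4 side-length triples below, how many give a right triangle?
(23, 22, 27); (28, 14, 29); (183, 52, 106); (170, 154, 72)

1

(23,22,27): 22²+23² = 1013 > 729 = 27² → acute
(28,14,29): 14²+28² = 980 > 841 = 29² → acute
(183,52,106): 52+106 ≤ 183, not a triangle
(170,154,72): 72²+154² = 28900 = 170² → right
1 of the 4 is right.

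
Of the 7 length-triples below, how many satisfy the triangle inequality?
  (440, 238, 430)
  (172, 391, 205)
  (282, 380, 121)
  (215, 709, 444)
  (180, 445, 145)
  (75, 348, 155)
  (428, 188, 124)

2

(238,430,440): 238+430 > 440 → valid
(172,205,391): 172+205 ≤ 391 → not valid
(121,282,380): 121+282 > 380 → valid
(215,444,709): 215+444 ≤ 709 → not valid
(145,180,445): 145+180 ≤ 445 → not valid
(75,155,348): 75+155 ≤ 348 → not valid
(124,188,428): 124+188 ≤ 428 → not valid
2 of the 7 triples form a triangle.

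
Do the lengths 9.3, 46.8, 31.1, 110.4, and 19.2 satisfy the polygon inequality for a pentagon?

No

For a pentagon, each side must be shorter than the sum of the others.
Here the longest side is 110.4, but the remaining 4 sides sum to only 106.4.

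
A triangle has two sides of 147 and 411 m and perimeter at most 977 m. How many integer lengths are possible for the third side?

Triangle inequality: 264 < x < 558. Perimeter ≤ 977 gives x ≤ 977 − 147 − 411 = 419.
So 264 < x ≤ 419; integers 265 through 419: 155 values.

155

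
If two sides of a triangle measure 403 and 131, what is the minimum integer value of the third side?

273

The third side must be strictly greater than |403 − 131| = 272.
The smallest integer above 272 is 273.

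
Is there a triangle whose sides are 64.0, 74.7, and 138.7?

No

The two shorter sides sum to 138.7, exactly equal to the longest side 138.7.
That gives only a degenerate (flat) triangle — the inequality must be strict.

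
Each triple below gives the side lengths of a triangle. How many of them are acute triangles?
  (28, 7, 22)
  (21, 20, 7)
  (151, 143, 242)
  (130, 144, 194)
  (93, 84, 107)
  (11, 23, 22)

3

(28,7,22): 7²+22² = 533 < 784 = 28² → obtuse
(21,20,7): 7²+20² = 449 > 441 = 21² → acute
(151,143,242): 143²+151² = 43250 < 58564 = 242² → obtuse
(130,144,194): 130²+144² = 37636 = 194² → right
(93,84,107): 84²+93² = 15705 > 11449 = 107² → acute
(11,23,22): 11²+22² = 605 > 529 = 23² → acute
3 of the 6 are acute.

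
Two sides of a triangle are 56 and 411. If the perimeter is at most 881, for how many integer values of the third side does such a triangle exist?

Triangle inequality: 355 < x < 467. Perimeter ≤ 881 gives x ≤ 881 − 56 − 411 = 414.
So 355 < x ≤ 414; integers 356 through 414: 59 values.

59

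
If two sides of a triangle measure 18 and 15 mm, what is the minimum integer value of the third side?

The third side must be strictly greater than |18 − 15| = 3.
The smallest integer above 3 is 4.

4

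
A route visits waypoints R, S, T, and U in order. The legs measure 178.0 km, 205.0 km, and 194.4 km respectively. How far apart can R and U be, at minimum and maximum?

The maximum is all hops collinear in one direction: 178.0 + 205.0 + 194.4 = 577.4.
The longest hop is 205.0; the others sum to 372.4. Since 205.0 ≤ 372.4, the path can fold back on itself completely, so the minimum distance is 0.

0 ≤ RU ≤ 577.4 km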